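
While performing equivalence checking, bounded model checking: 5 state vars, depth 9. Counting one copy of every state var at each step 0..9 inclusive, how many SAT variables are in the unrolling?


BMC unrolls to depth k, creating one copy of each state var for steps 0..k.
Step count = 9 + 1 = 10 (steps 0 through 9)
Vars per step = 5
Total = 5 * 10 = 50

50


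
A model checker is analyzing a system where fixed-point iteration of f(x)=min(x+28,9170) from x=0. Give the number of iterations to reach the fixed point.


Step 1: x=0, cap=9170, increment=28
Step 2: x grows by 28 each step until capped at 9170; fixed point is x=9170
Step 3: iterations = ceil(9170/28) = 328

328


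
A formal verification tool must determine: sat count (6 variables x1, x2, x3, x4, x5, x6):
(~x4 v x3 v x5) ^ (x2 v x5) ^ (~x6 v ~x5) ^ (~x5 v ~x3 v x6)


CNF with 4 clauses over 6 vars (64 assignments).
An assignment satisfies CNF iff every clause has >=1 true literal.
Check each row (bits = x1,x2,x3,x4,x5,x6; clause T/F shown):
  row 0 [000000]: clauses=TFTT -> 0
  row 1 [000001]: clauses=TFTT -> 0
  row 2 [000010]: clauses=TTTT -> 1
  row 3 [000011]: clauses=TTFT -> 0
  row 4 [000100]: clauses=FFTT -> 0
  (every remaining row is evaluated the same way; all 64 results are listed next)
Full result column, 8 rows per line (x1,x2,x3 fixed per line; x4,x5,x6 runs 000..111 left to right):
  rows 0-7 [x1,x2,x3=000]: 00100010  (ones: 2)
  rows 8-15 [x1,x2,x3=001]: 00000000  (ones: 0)
  rows 16-23 [x1,x2,x3=010]: 11100010  (ones: 4)
  rows 24-31 [x1,x2,x3=011]: 11001100  (ones: 4)
  rows 32-39 [x1,x2,x3=100]: 00100010  (ones: 2)
  rows 40-47 [x1,x2,x3=101]: 00000000  (ones: 0)
  rows 48-55 [x1,x2,x3=110]: 11100010  (ones: 4)
  rows 56-63 [x1,x2,x3=111]: 11001100  (ones: 4)
Satisfying assignments = 2+0+4+4+2+0+4+4 = 20

20


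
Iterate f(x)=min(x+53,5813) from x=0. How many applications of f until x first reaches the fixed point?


Step 1: x=0, cap=5813, increment=53
Step 2: x grows by 53 each step until capped at 5813; fixed point is x=5813
Step 3: iterations = ceil(5813/53) = 110

110


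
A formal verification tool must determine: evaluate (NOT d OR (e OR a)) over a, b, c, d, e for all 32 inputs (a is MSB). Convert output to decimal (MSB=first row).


Formula: (NOT d OR (e OR a)) over a, b, c, d, e (32 rows)
Evaluate each row (bits = a,b,c,d,e, MSB first):
  row 0 [00000]: (NOT 0 OR (0 OR 0)) -> 1
  row 1 [00001]: (NOT 0 OR (1 OR 0)) -> 1
  row 2 [00010]: (NOT 1 OR (0 OR 0)) -> 0
  row 3 [00011]: (NOT 1 OR (1 OR 0)) -> 1
  row 4 [00100]: (NOT 0 OR (0 OR 0)) -> 1
  row 5 [00101]: (NOT 0 OR (1 OR 0)) -> 1
  row 6 [00110]: (NOT 1 OR (0 OR 0)) -> 0
  row 7 [00111]: (NOT 1 OR (1 OR 0)) -> 1
  row 8 [01000]: (NOT 0 OR (0 OR 0)) -> 1
  row 9 [01001]: (NOT 0 OR (1 OR 0)) -> 1
  row 10 [01010]: (NOT 1 OR (0 OR 0)) -> 0
  row 11 [01011]: (NOT 1 OR (1 OR 0)) -> 1
  row 12 [01100]: (NOT 0 OR (0 OR 0)) -> 1
  row 13 [01101]: (NOT 0 OR (1 OR 0)) -> 1
  row 14 [01110]: (NOT 1 OR (0 OR 0)) -> 0
  row 15 [01111]: (NOT 1 OR (1 OR 0)) -> 1
  row 16 [10000]: (NOT 0 OR (0 OR 1)) -> 1
  row 17 [10001]: (NOT 0 OR (1 OR 1)) -> 1
  row 18 [10010]: (NOT 1 OR (0 OR 1)) -> 1
  row 19 [10011]: (NOT 1 OR (1 OR 1)) -> 1
  row 20 [10100]: (NOT 0 OR (0 OR 1)) -> 1
  row 21 [10101]: (NOT 0 OR (1 OR 1)) -> 1
  row 22 [10110]: (NOT 1 OR (0 OR 1)) -> 1
  row 23 [10111]: (NOT 1 OR (1 OR 1)) -> 1
  row 24 [11000]: (NOT 0 OR (0 OR 1)) -> 1
  row 25 [11001]: (NOT 0 OR (1 OR 1)) -> 1
  row 26 [11010]: (NOT 1 OR (0 OR 1)) -> 1
  row 27 [11011]: (NOT 1 OR (1 OR 1)) -> 1
  row 28 [11100]: (NOT 0 OR (0 OR 1)) -> 1
  row 29 [11101]: (NOT 0 OR (1 OR 1)) -> 1
  row 30 [11110]: (NOT 1 OR (0 OR 1)) -> 1
  row 31 [11111]: (NOT 1 OR (1 OR 1)) -> 1
Full result column, 4 rows per line (a,b,c fixed per line; d,e runs 00..11 left to right):
  rows 0-3 [a,b,c=000]: 1101  = hex D
  rows 4-7 [a,b,c=001]: 1101  = hex D
  rows 8-11 [a,b,c=010]: 1101  = hex D
  rows 12-15 [a,b,c=011]: 1101  = hex D
  rows 16-19 [a,b,c=100]: 1111  = hex F
  rows 20-23 [a,b,c=101]: 1111  = hex F
  rows 24-27 [a,b,c=110]: 1111  = hex F
  rows 28-31 [a,b,c=111]: 1111  = hex F
Output column (row 0 .. row 31) = 11011101110111011111111111111111
Output column grouped in 4s = 1101 1101 1101 1101 1111 1111 1111 1111 = 0xDDDDFFFF
Convert to decimal digit by digit (value = value*16 + digit):
  D -> 13
  13*16 + 13 (D) = 221
  221*16 + 13 (D) = 3549
  3549*16 + 13 (D) = 56797
  56797*16 + 15 (F) = 908767
  908767*16 + 15 (F) = 14540287
  14540287*16 + 15 (F) = 232644607
  232644607*16 + 15 (F) = 3722313727
Decimal = 3722313727

3722313727


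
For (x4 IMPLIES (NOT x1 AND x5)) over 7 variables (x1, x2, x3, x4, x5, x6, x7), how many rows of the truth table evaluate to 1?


Formula: (x4 IMPLIES (NOT x1 AND x5)) over 7 vars (128 rows)
Evaluate each row (x1, x2, x3, x4, x5, x6, x7 as bits, MSB first):
  row 0 [0000000]: (0 IMPLIES (NOT 0 AND 0)) -> 1
  row 1 [0000001]: (0 IMPLIES (NOT 0 AND 0)) -> 1
  row 2 [0000010]: (0 IMPLIES (NOT 0 AND 0)) -> 1
  row 3 [0000011]: (0 IMPLIES (NOT 0 AND 0)) -> 1
  row 4 [0000100]: (0 IMPLIES (NOT 0 AND 1)) -> 1
  (every remaining row is evaluated the same way; all 128 results are listed next)
Full result column, 8 rows per line (x1,x2,x3,x4 fixed per line; x5,x6,x7 runs 000..111 left to right):
  rows 0-7 [x1,x2,x3,x4=0000]: 11111111  (ones: 8)
  rows 8-15 [x1,x2,x3,x4=0001]: 00001111  (ones: 4)
  rows 16-23 [x1,x2,x3,x4=0010]: 11111111  (ones: 8)
  rows 24-31 [x1,x2,x3,x4=0011]: 00001111  (ones: 4)
  rows 32-39 [x1,x2,x3,x4=0100]: 11111111  (ones: 8)
  rows 40-47 [x1,x2,x3,x4=0101]: 00001111  (ones: 4)
  rows 48-55 [x1,x2,x3,x4=0110]: 11111111  (ones: 8)
  rows 56-63 [x1,x2,x3,x4=0111]: 00001111  (ones: 4)
  rows 64-71 [x1,x2,x3,x4=1000]: 11111111  (ones: 8)
  rows 72-79 [x1,x2,x3,x4=1001]: 00000000  (ones: 0)
  rows 80-87 [x1,x2,x3,x4=1010]: 11111111  (ones: 8)
  rows 88-95 [x1,x2,x3,x4=1011]: 00000000  (ones: 0)
  rows 96-103 [x1,x2,x3,x4=1100]: 11111111  (ones: 8)
  rows 104-111 [x1,x2,x3,x4=1101]: 00000000  (ones: 0)
  rows 112-119 [x1,x2,x3,x4=1110]: 11111111  (ones: 8)
  rows 120-127 [x1,x2,x3,x4=1111]: 00000000  (ones: 0)
Count of 1-rows = 8+4+8+4+8+4+8+4+8+0+8+0+8+0+8+0 = 80

80


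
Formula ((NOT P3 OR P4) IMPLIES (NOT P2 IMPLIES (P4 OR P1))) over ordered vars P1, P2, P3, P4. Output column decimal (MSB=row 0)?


Formula: ((NOT P3 OR P4) IMPLIES (NOT P2 IMPLIES (P4 OR P1))) over P1, P2, P3, P4 (16 rows)
Evaluate each row (bits = P1,P2,P3,P4, MSB first):
  row 0 [0000]: ((NOT 0 OR 0) IMPLIES (NOT 0 IMPLIES (0 OR 0))) -> 0
  row 1 [0001]: ((NOT 0 OR 1) IMPLIES (NOT 0 IMPLIES (1 OR 0))) -> 1
  row 2 [0010]: ((NOT 1 OR 0) IMPLIES (NOT 0 IMPLIES (0 OR 0))) -> 1
  row 3 [0011]: ((NOT 1 OR 1) IMPLIES (NOT 0 IMPLIES (1 OR 0))) -> 1
  row 4 [0100]: ((NOT 0 OR 0) IMPLIES (NOT 1 IMPLIES (0 OR 0))) -> 1
  row 5 [0101]: ((NOT 0 OR 1) IMPLIES (NOT 1 IMPLIES (1 OR 0))) -> 1
  row 6 [0110]: ((NOT 1 OR 0) IMPLIES (NOT 1 IMPLIES (0 OR 0))) -> 1
  row 7 [0111]: ((NOT 1 OR 1) IMPLIES (NOT 1 IMPLIES (1 OR 0))) -> 1
  row 8 [1000]: ((NOT 0 OR 0) IMPLIES (NOT 0 IMPLIES (0 OR 1))) -> 1
  row 9 [1001]: ((NOT 0 OR 1) IMPLIES (NOT 0 IMPLIES (1 OR 1))) -> 1
  row 10 [1010]: ((NOT 1 OR 0) IMPLIES (NOT 0 IMPLIES (0 OR 1))) -> 1
  row 11 [1011]: ((NOT 1 OR 1) IMPLIES (NOT 0 IMPLIES (1 OR 1))) -> 1
  row 12 [1100]: ((NOT 0 OR 0) IMPLIES (NOT 1 IMPLIES (0 OR 1))) -> 1
  row 13 [1101]: ((NOT 0 OR 1) IMPLIES (NOT 1 IMPLIES (1 OR 1))) -> 1
  row 14 [1110]: ((NOT 1 OR 0) IMPLIES (NOT 1 IMPLIES (0 OR 1))) -> 1
  row 15 [1111]: ((NOT 1 OR 1) IMPLIES (NOT 1 IMPLIES (1 OR 1))) -> 1
Full result column, 4 rows per line (P1,P2 fixed per line; P3,P4 runs 00..11 left to right):
  rows 0-3 [P1,P2=00]: 0111  = hex 7
  rows 4-7 [P1,P2=01]: 1111  = hex F
  rows 8-11 [P1,P2=10]: 1111  = hex F
  rows 12-15 [P1,P2=11]: 1111  = hex F
Output column (row 0 .. row 15) = 0111111111111111
Output column grouped in 4s = 0111 1111 1111 1111 = 0x7FFF
Convert to decimal digit by digit (value = value*16 + digit):
  7 -> 7
  7*16 + 15 (F) = 127
  127*16 + 15 (F) = 2047
  2047*16 + 15 (F) = 32767
Decimal = 32767

32767


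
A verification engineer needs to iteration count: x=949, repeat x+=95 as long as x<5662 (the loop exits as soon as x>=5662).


Step 1: x goes from 949 toward 5662 by 95; the body runs while x<5662, so iterations = ceil((bound-start)/step)
Step 2: Distance=4713
Step 3: ceil(4713/95)=50

50


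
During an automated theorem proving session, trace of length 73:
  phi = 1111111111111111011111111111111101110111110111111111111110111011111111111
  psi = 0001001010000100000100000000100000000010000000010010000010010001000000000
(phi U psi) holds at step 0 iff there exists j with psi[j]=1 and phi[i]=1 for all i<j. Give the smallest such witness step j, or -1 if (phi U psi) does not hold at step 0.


(phi U psi) at 0: need smallest j with psi[j]=1 and phi[i]=1 for all i in [0,j).
Scan from step 0:
  step 0: phi=1, psi=0 -> continue
  step 1: phi=1, psi=0 -> continue
  step 2: phi=1, psi=0 -> continue
  step 3: psi=1 and phi held for [0,3) -> witness found
Witness step = 3

3


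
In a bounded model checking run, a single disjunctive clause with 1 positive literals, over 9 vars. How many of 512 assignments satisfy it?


Step 1: Total=2^9=512
Step 2: Unsat when all 1 false: 2^8=256
Step 3: Sat=512-256=256

256


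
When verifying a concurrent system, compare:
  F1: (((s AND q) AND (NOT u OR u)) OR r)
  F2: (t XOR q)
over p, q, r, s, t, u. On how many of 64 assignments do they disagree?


F1 = (((s AND q) AND (NOT u OR u)) OR r)
F2 = (t XOR q)
Evaluate both on each of 64 rows (bits = p,q,r,s,t,u):
  row 0 [000000]: F1=0 F2=0 -> 0
  row 1 [000001]: F1=0 F2=0 -> 0
  row 2 [000010]: F1=0 F2=1 (differ) -> 1
  row 3 [000011]: F1=0 F2=1 (differ) -> 1
  row 4 [000100]: F1=0 F2=0 -> 0
  (every remaining row is evaluated the same way; all 64 results are listed next)
Full result column, 8 rows per line (p,q,r fixed per line; s,t,u runs 000..111 left to right):
  rows 0-7 [p,q,r=000]: 00110011  (ones: 4)
  rows 8-15 [p,q,r=001]: 11001100  (ones: 4)
  rows 16-23 [p,q,r=010]: 11000011  (ones: 4)
  rows 24-31 [p,q,r=011]: 00110011  (ones: 4)
  rows 32-39 [p,q,r=100]: 00110011  (ones: 4)
  rows 40-47 [p,q,r=101]: 11001100  (ones: 4)
  rows 48-55 [p,q,r=110]: 11000011  (ones: 4)
  rows 56-63 [p,q,r=111]: 00110011  (ones: 4)
Disagreements = 4+4+4+4+4+4+4+4 = 32

32


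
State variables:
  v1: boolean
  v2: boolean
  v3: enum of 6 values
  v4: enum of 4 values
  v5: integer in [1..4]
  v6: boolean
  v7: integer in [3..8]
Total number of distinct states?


State space = product of domain sizes of all variables.
Domain sizes:
  v1 (boolean): 2
  v2 (boolean): 2
  v3 (enum of 6 values): 6
  v4 (enum of 4 values): 4
  v5 (integer in [1..4]): 4
  v6 (boolean): 2
  v7 (integer in [3..8]): 6
Product = 2 * 2 * 6 * 4 * 4 * 2 * 6 = 4608

4608


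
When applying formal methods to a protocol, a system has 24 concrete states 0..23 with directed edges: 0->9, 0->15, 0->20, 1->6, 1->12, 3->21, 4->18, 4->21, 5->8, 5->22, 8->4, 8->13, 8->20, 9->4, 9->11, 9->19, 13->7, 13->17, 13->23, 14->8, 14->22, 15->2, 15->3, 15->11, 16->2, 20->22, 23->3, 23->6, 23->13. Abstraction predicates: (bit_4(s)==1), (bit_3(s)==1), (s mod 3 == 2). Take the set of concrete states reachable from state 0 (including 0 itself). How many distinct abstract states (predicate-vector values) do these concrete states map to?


BFS from 0:
Concrete reachable: {0, 2, 3, 4, 9, 11, 15, 18, 19, 20, 21, 22}
Abstract via predicates (bit_4(s)==1), (bit_3(s)==1), (s mod 3 == 2):
  (0,0,0) <- {0, 3, 4}
  (0,0,1) <- {2}
  (0,1,0) <- {9, 15}
  (0,1,1) <- {11}
  (1,0,0) <- {18, 19, 21, 22}
  (1,0,1) <- {20}
Distinct abstract states = 6

6


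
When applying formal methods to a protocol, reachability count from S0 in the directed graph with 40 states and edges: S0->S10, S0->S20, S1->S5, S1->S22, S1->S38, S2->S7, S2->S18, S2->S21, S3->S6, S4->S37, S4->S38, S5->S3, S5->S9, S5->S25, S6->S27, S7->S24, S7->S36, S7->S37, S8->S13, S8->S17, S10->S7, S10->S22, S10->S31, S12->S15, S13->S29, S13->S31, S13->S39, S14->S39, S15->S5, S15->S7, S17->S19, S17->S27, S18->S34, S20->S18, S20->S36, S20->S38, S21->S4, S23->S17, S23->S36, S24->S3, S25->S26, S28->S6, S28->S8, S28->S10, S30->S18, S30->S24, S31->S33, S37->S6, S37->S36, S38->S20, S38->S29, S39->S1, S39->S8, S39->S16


BFS from S0:
  layer 0: {S0}
  layer 1: {S10, S20}
  layer 2: {S7, S18, S22, S31, S36, S38}
  layer 3: {S24, S29, S33, S34, S37}
  layer 4: {S3, S6}
  layer 5: {S27}
Reachable set: {S0, S3, S6, S7, S10, S18, S20, S22, S24, S27, S29, S31, S33, S34, S36, S37, S38}
Count = 17

17


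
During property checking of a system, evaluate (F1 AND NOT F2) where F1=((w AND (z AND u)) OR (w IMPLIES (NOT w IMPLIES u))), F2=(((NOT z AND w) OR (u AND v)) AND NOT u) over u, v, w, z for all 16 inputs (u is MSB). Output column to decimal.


F1 = ((w AND (z AND u)) OR (w IMPLIES (NOT w IMPLIES u)))
F2 = (((NOT z AND w) OR (u AND v)) AND NOT u)
Counterexample to F1=>F2 is where F1=1 and F2=0.
Evaluate each row (bits = u,v,w,z, MSB first):
  row 0 [0000]: F1=1 F2=0 -> F1&~F2 -> 1
  row 1 [0001]: F1=1 F2=0 -> F1&~F2 -> 1
  row 2 [0010]: F1=1 F2=1 -> F1&~F2 -> 0
  row 3 [0011]: F1=1 F2=0 -> F1&~F2 -> 1
  row 4 [0100]: F1=1 F2=0 -> F1&~F2 -> 1
  row 5 [0101]: F1=1 F2=0 -> F1&~F2 -> 1
  row 6 [0110]: F1=1 F2=1 -> F1&~F2 -> 0
  row 7 [0111]: F1=1 F2=0 -> F1&~F2 -> 1
  row 8 [1000]: F1=1 F2=0 -> F1&~F2 -> 1
  row 9 [1001]: F1=1 F2=0 -> F1&~F2 -> 1
  row 10 [1010]: F1=1 F2=0 -> F1&~F2 -> 1
  row 11 [1011]: F1=1 F2=0 -> F1&~F2 -> 1
  row 12 [1100]: F1=1 F2=0 -> F1&~F2 -> 1
  row 13 [1101]: F1=1 F2=0 -> F1&~F2 -> 1
  row 14 [1110]: F1=1 F2=0 -> F1&~F2 -> 1
  row 15 [1111]: F1=1 F2=0 -> F1&~F2 -> 1
Full result column, 4 rows per line (u,v fixed per line; w,z runs 00..11 left to right):
  rows 0-3 [u,v=00]: 1101  = hex D
  rows 4-7 [u,v=01]: 1101  = hex D
  rows 8-11 [u,v=10]: 1111  = hex F
  rows 12-15 [u,v=11]: 1111  = hex F
Counterexample vector (row 0 .. row 15) = 1101110111111111
Output column grouped in 4s = 1101 1101 1111 1111 = 0xDDFF
Convert to decimal digit by digit (value = value*16 + digit):
  D -> 13
  13*16 + 13 (D) = 221
  221*16 + 15 (F) = 3551
  3551*16 + 15 (F) = 56831
Decimal = 56831

56831


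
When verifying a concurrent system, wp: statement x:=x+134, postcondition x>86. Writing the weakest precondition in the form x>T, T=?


Formula: wp(x:=E, P) = P[E/x] (substitute E for x in postcondition)
Step 1: Postcondition: x>86
Step 2: Substitute x+134 for x: x+134>86
Step 3: Solve for x: x > 86-134 = -48

-48


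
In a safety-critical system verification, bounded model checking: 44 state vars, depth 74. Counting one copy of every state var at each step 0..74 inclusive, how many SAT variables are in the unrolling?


BMC unrolls to depth k, creating one copy of each state var for steps 0..k.
Step count = 74 + 1 = 75 (steps 0 through 74)
Vars per step = 44
Total = 44 * 75 = 3300

3300


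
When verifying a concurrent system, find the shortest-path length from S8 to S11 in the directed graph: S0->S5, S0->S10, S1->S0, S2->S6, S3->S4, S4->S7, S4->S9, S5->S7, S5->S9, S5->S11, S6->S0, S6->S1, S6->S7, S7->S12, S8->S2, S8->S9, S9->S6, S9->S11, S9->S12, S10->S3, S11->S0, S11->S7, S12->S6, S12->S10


BFS layer-by-layer from S8:
  dist 0: {S8}
  dist 1: {S2, S9}
  dist 2: {S6, S11, S12}
  -> S11 reached at distance 2
Shortest path length = 2

2


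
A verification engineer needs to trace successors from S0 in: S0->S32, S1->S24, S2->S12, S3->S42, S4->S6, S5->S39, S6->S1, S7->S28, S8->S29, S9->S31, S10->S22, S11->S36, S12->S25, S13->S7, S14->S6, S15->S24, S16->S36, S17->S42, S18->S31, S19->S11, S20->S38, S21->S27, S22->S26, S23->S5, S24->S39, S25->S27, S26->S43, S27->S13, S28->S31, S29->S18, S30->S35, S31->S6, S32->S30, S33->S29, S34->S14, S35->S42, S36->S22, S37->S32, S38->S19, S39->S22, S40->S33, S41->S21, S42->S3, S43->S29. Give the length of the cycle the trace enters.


Trace from S0 until a state repeats:
  S0 -> S32 -> S30 -> S35 -> S42 -> S3 -> S42
S42 first seen at step 4, revisited at step 6.
Cycle length = 6 - 4 = 2

2


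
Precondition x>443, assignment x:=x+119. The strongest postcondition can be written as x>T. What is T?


Formula: sp(P, x:=E) = exists old_x. (x = E[old_x/x]) AND P[old_x/x] (old_x is the value of x before the assignment; eliminate old_x by solving x = E[old_x/x] for old_x)
Step 1: Precondition P: x>443, i.e. old_x > 443
Step 2: Assignment gives x = old_x + 119, so old_x = x - 119
Step 3: Substitute into P: x - 119 > 443
Step 4: Simplify: x > 443+119 = 562

562


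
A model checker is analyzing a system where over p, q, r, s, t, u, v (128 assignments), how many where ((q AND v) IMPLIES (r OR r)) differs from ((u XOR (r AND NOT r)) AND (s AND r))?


F1 = ((q AND v) IMPLIES (r OR r))
F2 = ((u XOR (r AND NOT r)) AND (s AND r))
Evaluate both on each of 128 rows (bits = p,q,r,s,t,u,v):
  row 0 [0000000]: F1=1 F2=0 (differ) -> 1
  row 1 [0000001]: F1=1 F2=0 (differ) -> 1
  row 2 [0000010]: F1=1 F2=0 (differ) -> 1
  row 3 [0000011]: F1=1 F2=0 (differ) -> 1
  row 4 [0000100]: F1=1 F2=0 (differ) -> 1
  (every remaining row is evaluated the same way; all 128 results are listed next)
Full result column, 8 rows per line (p,q,r,s fixed per line; t,u,v runs 000..111 left to right):
  rows 0-7 [p,q,r,s=0000]: 11111111  (ones: 8)
  rows 8-15 [p,q,r,s=0001]: 11111111  (ones: 8)
  rows 16-23 [p,q,r,s=0010]: 11111111  (ones: 8)
  rows 24-31 [p,q,r,s=0011]: 11001100  (ones: 4)
  rows 32-39 [p,q,r,s=0100]: 10101010  (ones: 4)
  rows 40-47 [p,q,r,s=0101]: 10101010  (ones: 4)
  rows 48-55 [p,q,r,s=0110]: 11111111  (ones: 8)
  rows 56-63 [p,q,r,s=0111]: 11001100  (ones: 4)
  rows 64-71 [p,q,r,s=1000]: 11111111  (ones: 8)
  rows 72-79 [p,q,r,s=1001]: 11111111  (ones: 8)
  rows 80-87 [p,q,r,s=1010]: 11111111  (ones: 8)
  rows 88-95 [p,q,r,s=1011]: 11001100  (ones: 4)
  rows 96-103 [p,q,r,s=1100]: 10101010  (ones: 4)
  rows 104-111 [p,q,r,s=1101]: 10101010  (ones: 4)
  rows 112-119 [p,q,r,s=1110]: 11111111  (ones: 8)
  rows 120-127 [p,q,r,s=1111]: 11001100  (ones: 4)
Disagreements = 8+8+8+4+4+4+8+4+8+8+8+4+4+4+8+4 = 96

96


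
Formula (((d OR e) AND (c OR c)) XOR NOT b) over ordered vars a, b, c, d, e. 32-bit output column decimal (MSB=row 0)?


Formula: (((d OR e) AND (c OR c)) XOR NOT b) over a, b, c, d, e (32 rows)
Evaluate each row (bits = a,b,c,d,e, MSB first):
  row 0 [00000]: (((0 OR 0) AND (0 OR 0)) XOR NOT 0) -> 1
  row 1 [00001]: (((0 OR 1) AND (0 OR 0)) XOR NOT 0) -> 1
  row 2 [00010]: (((1 OR 0) AND (0 OR 0)) XOR NOT 0) -> 1
  row 3 [00011]: (((1 OR 1) AND (0 OR 0)) XOR NOT 0) -> 1
  row 4 [00100]: (((0 OR 0) AND (1 OR 1)) XOR NOT 0) -> 1
  row 5 [00101]: (((0 OR 1) AND (1 OR 1)) XOR NOT 0) -> 0
  row 6 [00110]: (((1 OR 0) AND (1 OR 1)) XOR NOT 0) -> 0
  row 7 [00111]: (((1 OR 1) AND (1 OR 1)) XOR NOT 0) -> 0
  row 8 [01000]: (((0 OR 0) AND (0 OR 0)) XOR NOT 1) -> 0
  row 9 [01001]: (((0 OR 1) AND (0 OR 0)) XOR NOT 1) -> 0
  row 10 [01010]: (((1 OR 0) AND (0 OR 0)) XOR NOT 1) -> 0
  row 11 [01011]: (((1 OR 1) AND (0 OR 0)) XOR NOT 1) -> 0
  row 12 [01100]: (((0 OR 0) AND (1 OR 1)) XOR NOT 1) -> 0
  row 13 [01101]: (((0 OR 1) AND (1 OR 1)) XOR NOT 1) -> 1
  row 14 [01110]: (((1 OR 0) AND (1 OR 1)) XOR NOT 1) -> 1
  row 15 [01111]: (((1 OR 1) AND (1 OR 1)) XOR NOT 1) -> 1
  row 16 [10000]: (((0 OR 0) AND (0 OR 0)) XOR NOT 0) -> 1
  row 17 [10001]: (((0 OR 1) AND (0 OR 0)) XOR NOT 0) -> 1
  row 18 [10010]: (((1 OR 0) AND (0 OR 0)) XOR NOT 0) -> 1
  row 19 [10011]: (((1 OR 1) AND (0 OR 0)) XOR NOT 0) -> 1
  row 20 [10100]: (((0 OR 0) AND (1 OR 1)) XOR NOT 0) -> 1
  row 21 [10101]: (((0 OR 1) AND (1 OR 1)) XOR NOT 0) -> 0
  row 22 [10110]: (((1 OR 0) AND (1 OR 1)) XOR NOT 0) -> 0
  row 23 [10111]: (((1 OR 1) AND (1 OR 1)) XOR NOT 0) -> 0
  row 24 [11000]: (((0 OR 0) AND (0 OR 0)) XOR NOT 1) -> 0
  row 25 [11001]: (((0 OR 1) AND (0 OR 0)) XOR NOT 1) -> 0
  row 26 [11010]: (((1 OR 0) AND (0 OR 0)) XOR NOT 1) -> 0
  row 27 [11011]: (((1 OR 1) AND (0 OR 0)) XOR NOT 1) -> 0
  row 28 [11100]: (((0 OR 0) AND (1 OR 1)) XOR NOT 1) -> 0
  row 29 [11101]: (((0 OR 1) AND (1 OR 1)) XOR NOT 1) -> 1
  row 30 [11110]: (((1 OR 0) AND (1 OR 1)) XOR NOT 1) -> 1
  row 31 [11111]: (((1 OR 1) AND (1 OR 1)) XOR NOT 1) -> 1
Full result column, 4 rows per line (a,b,c fixed per line; d,e runs 00..11 left to right):
  rows 0-3 [a,b,c=000]: 1111  = hex F
  rows 4-7 [a,b,c=001]: 1000  = hex 8
  rows 8-11 [a,b,c=010]: 0000  = hex 0
  rows 12-15 [a,b,c=011]: 0111  = hex 7
  rows 16-19 [a,b,c=100]: 1111  = hex F
  rows 20-23 [a,b,c=101]: 1000  = hex 8
  rows 24-27 [a,b,c=110]: 0000  = hex 0
  rows 28-31 [a,b,c=111]: 0111  = hex 7
Output column (row 0 .. row 31) = 11111000000001111111100000000111
Output column grouped in 4s = 1111 1000 0000 0111 1111 1000 0000 0111 = 0xF807F807
Convert to decimal digit by digit (value = value*16 + digit):
  F -> 15
  15*16 + 8 = 248
  248*16 + 0 = 3968
  3968*16 + 7 = 63495
  63495*16 + 15 (F) = 1015935
  1015935*16 + 8 = 16254968
  16254968*16 + 0 = 260079488
  260079488*16 + 7 = 4161271815
Decimal = 4161271815

4161271815


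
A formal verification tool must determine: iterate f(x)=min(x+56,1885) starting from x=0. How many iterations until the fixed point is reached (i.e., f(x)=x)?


Step 1: x=0, cap=1885, increment=56
Step 2: x grows by 56 each step until capped at 1885; fixed point is x=1885
Step 3: iterations = ceil(1885/56) = 34

34


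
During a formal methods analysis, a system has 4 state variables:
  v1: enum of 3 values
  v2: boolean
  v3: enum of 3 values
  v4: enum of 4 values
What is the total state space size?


State space = product of domain sizes of all variables.
Domain sizes:
  v1 (enum of 3 values): 3
  v2 (boolean): 2
  v3 (enum of 3 values): 3
  v4 (enum of 4 values): 4
Product = 3 * 2 * 3 * 4 = 72

72


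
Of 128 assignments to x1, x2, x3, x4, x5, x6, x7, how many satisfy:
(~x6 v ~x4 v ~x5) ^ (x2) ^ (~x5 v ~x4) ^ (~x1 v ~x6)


CNF with 4 clauses over 7 vars (128 assignments).
An assignment satisfies CNF iff every clause has >=1 true literal.
Check each row (bits = x1,x2,x3,x4,x5,x6,x7; clause T/F shown):
  row 0 [0000000]: clauses=TFTT -> 0
  row 1 [0000001]: clauses=TFTT -> 0
  row 2 [0000010]: clauses=TFTT -> 0
  row 3 [0000011]: clauses=TFTT -> 0
  row 4 [0000100]: clauses=TFTT -> 0
  (every remaining row is evaluated the same way; all 128 results are listed next)
Full result column, 8 rows per line (x1,x2,x3,x4 fixed per line; x5,x6,x7 runs 000..111 left to right):
  rows 0-7 [x1,x2,x3,x4=0000]: 00000000  (ones: 0)
  rows 8-15 [x1,x2,x3,x4=0001]: 00000000  (ones: 0)
  rows 16-23 [x1,x2,x3,x4=0010]: 00000000  (ones: 0)
  rows 24-31 [x1,x2,x3,x4=0011]: 00000000  (ones: 0)
  rows 32-39 [x1,x2,x3,x4=0100]: 11111111  (ones: 8)
  rows 40-47 [x1,x2,x3,x4=0101]: 11110000  (ones: 4)
  rows 48-55 [x1,x2,x3,x4=0110]: 11111111  (ones: 8)
  rows 56-63 [x1,x2,x3,x4=0111]: 11110000  (ones: 4)
  rows 64-71 [x1,x2,x3,x4=1000]: 00000000  (ones: 0)
  rows 72-79 [x1,x2,x3,x4=1001]: 00000000  (ones: 0)
  rows 80-87 [x1,x2,x3,x4=1010]: 00000000  (ones: 0)
  rows 88-95 [x1,x2,x3,x4=1011]: 00000000  (ones: 0)
  rows 96-103 [x1,x2,x3,x4=1100]: 11001100  (ones: 4)
  rows 104-111 [x1,x2,x3,x4=1101]: 11000000  (ones: 2)
  rows 112-119 [x1,x2,x3,x4=1110]: 11001100  (ones: 4)
  rows 120-127 [x1,x2,x3,x4=1111]: 11000000  (ones: 2)
Satisfying assignments = 0+0+0+0+8+4+8+4+0+0+0+0+4+2+4+2 = 36

36


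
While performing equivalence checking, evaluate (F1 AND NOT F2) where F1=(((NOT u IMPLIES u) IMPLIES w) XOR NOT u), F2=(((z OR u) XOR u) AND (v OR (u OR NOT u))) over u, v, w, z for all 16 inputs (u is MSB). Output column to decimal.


F1 = (((NOT u IMPLIES u) IMPLIES w) XOR NOT u)
F2 = (((z OR u) XOR u) AND (v OR (u OR NOT u)))
Counterexample to F1=>F2 is where F1=1 and F2=0.
Evaluate each row (bits = u,v,w,z, MSB first):
  row 0 [0000]: F1=0 F2=0 -> F1&~F2 -> 0
  row 1 [0001]: F1=0 F2=1 -> F1&~F2 -> 0
  row 2 [0010]: F1=0 F2=0 -> F1&~F2 -> 0
  row 3 [0011]: F1=0 F2=1 -> F1&~F2 -> 0
  row 4 [0100]: F1=0 F2=0 -> F1&~F2 -> 0
  row 5 [0101]: F1=0 F2=1 -> F1&~F2 -> 0
  row 6 [0110]: F1=0 F2=0 -> F1&~F2 -> 0
  row 7 [0111]: F1=0 F2=1 -> F1&~F2 -> 0
  row 8 [1000]: F1=0 F2=0 -> F1&~F2 -> 0
  row 9 [1001]: F1=0 F2=0 -> F1&~F2 -> 0
  row 10 [1010]: F1=1 F2=0 -> F1&~F2 -> 1
  row 11 [1011]: F1=1 F2=0 -> F1&~F2 -> 1
  row 12 [1100]: F1=0 F2=0 -> F1&~F2 -> 0
  row 13 [1101]: F1=0 F2=0 -> F1&~F2 -> 0
  row 14 [1110]: F1=1 F2=0 -> F1&~F2 -> 1
  row 15 [1111]: F1=1 F2=0 -> F1&~F2 -> 1
Full result column, 4 rows per line (u,v fixed per line; w,z runs 00..11 left to right):
  rows 0-3 [u,v=00]: 0000  = hex 0
  rows 4-7 [u,v=01]: 0000  = hex 0
  rows 8-11 [u,v=10]: 0011  = hex 3
  rows 12-15 [u,v=11]: 0011  = hex 3
Counterexample vector (row 0 .. row 15) = 0000000000110011
Output column grouped in 4s = 0000 0000 0011 0011 = 0x0033
Convert to decimal digit by digit (value = value*16 + digit):
  0 -> 0
  0*16 + 0 = 0
  0*16 + 3 = 3
  3*16 + 3 = 51
Decimal = 51

51


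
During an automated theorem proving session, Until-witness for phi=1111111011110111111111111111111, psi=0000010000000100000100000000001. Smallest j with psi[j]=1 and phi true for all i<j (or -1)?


(phi U psi) at 0: need smallest j with psi[j]=1 and phi[i]=1 for all i in [0,j).
Scan from step 0:
  step 0: phi=1, psi=0 -> continue
  step 1: phi=1, psi=0 -> continue
  step 2: phi=1, psi=0 -> continue
  step 3: phi=1, psi=0 -> continue
  step 5: psi=1 and phi held for [0,5) -> witness found
Witness step = 5

5


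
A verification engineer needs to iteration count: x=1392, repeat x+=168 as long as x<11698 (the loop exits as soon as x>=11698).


Step 1: x goes from 1392 toward 11698 by 168; the body runs while x<11698, so iterations = ceil((bound-start)/step)
Step 2: Distance=10306
Step 3: ceil(10306/168)=62

62


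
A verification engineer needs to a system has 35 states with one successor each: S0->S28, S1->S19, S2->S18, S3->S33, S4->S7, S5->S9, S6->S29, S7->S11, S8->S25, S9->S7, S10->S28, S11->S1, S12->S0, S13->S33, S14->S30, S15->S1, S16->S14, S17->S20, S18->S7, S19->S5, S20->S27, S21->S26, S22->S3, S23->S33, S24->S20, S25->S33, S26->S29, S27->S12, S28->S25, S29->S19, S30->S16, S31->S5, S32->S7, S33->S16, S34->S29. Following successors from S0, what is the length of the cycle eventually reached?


Trace from S0 until a state repeats:
  S0 -> S28 -> S25 -> S33 -> S16 -> S14 -> S30 -> S16
S16 first seen at step 4, revisited at step 7.
Cycle length = 7 - 4 = 3

3


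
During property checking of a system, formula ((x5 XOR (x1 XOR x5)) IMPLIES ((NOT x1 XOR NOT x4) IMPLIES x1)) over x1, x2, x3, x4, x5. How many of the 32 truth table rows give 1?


Formula: ((x5 XOR (x1 XOR x5)) IMPLIES ((NOT x1 XOR NOT x4) IMPLIES x1)) over 5 vars (32 rows)
Evaluate each row (x1, x2, x3, x4, x5 as bits, MSB first):
  row 0 [00000]: ((0 XOR (0 XOR 0)) IMPLIES ((NOT 0 XOR NOT 0) IMPLIES 0)) -> 1
  row 1 [00001]: ((1 XOR (0 XOR 1)) IMPLIES ((NOT 0 XOR NOT 0) IMPLIES 0)) -> 1
  row 2 [00010]: ((0 XOR (0 XOR 0)) IMPLIES ((NOT 0 XOR NOT 1) IMPLIES 0)) -> 1
  row 3 [00011]: ((1 XOR (0 XOR 1)) IMPLIES ((NOT 0 XOR NOT 1) IMPLIES 0)) -> 1
  row 4 [00100]: ((0 XOR (0 XOR 0)) IMPLIES ((NOT 0 XOR NOT 0) IMPLIES 0)) -> 1
  row 5 [00101]: ((1 XOR (0 XOR 1)) IMPLIES ((NOT 0 XOR NOT 0) IMPLIES 0)) -> 1
  row 6 [00110]: ((0 XOR (0 XOR 0)) IMPLIES ((NOT 0 XOR NOT 1) IMPLIES 0)) -> 1
  row 7 [00111]: ((1 XOR (0 XOR 1)) IMPLIES ((NOT 0 XOR NOT 1) IMPLIES 0)) -> 1
  row 8 [01000]: ((0 XOR (0 XOR 0)) IMPLIES ((NOT 0 XOR NOT 0) IMPLIES 0)) -> 1
  row 9 [01001]: ((1 XOR (0 XOR 1)) IMPLIES ((NOT 0 XOR NOT 0) IMPLIES 0)) -> 1
  row 10 [01010]: ((0 XOR (0 XOR 0)) IMPLIES ((NOT 0 XOR NOT 1) IMPLIES 0)) -> 1
  row 11 [01011]: ((1 XOR (0 XOR 1)) IMPLIES ((NOT 0 XOR NOT 1) IMPLIES 0)) -> 1
  row 12 [01100]: ((0 XOR (0 XOR 0)) IMPLIES ((NOT 0 XOR NOT 0) IMPLIES 0)) -> 1
  row 13 [01101]: ((1 XOR (0 XOR 1)) IMPLIES ((NOT 0 XOR NOT 0) IMPLIES 0)) -> 1
  row 14 [01110]: ((0 XOR (0 XOR 0)) IMPLIES ((NOT 0 XOR NOT 1) IMPLIES 0)) -> 1
  row 15 [01111]: ((1 XOR (0 XOR 1)) IMPLIES ((NOT 0 XOR NOT 1) IMPLIES 0)) -> 1
  row 16 [10000]: ((0 XOR (1 XOR 0)) IMPLIES ((NOT 1 XOR NOT 0) IMPLIES 1)) -> 1
  row 17 [10001]: ((1 XOR (1 XOR 1)) IMPLIES ((NOT 1 XOR NOT 0) IMPLIES 1)) -> 1
  row 18 [10010]: ((0 XOR (1 XOR 0)) IMPLIES ((NOT 1 XOR NOT 1) IMPLIES 1)) -> 1
  row 19 [10011]: ((1 XOR (1 XOR 1)) IMPLIES ((NOT 1 XOR NOT 1) IMPLIES 1)) -> 1
  row 20 [10100]: ((0 XOR (1 XOR 0)) IMPLIES ((NOT 1 XOR NOT 0) IMPLIES 1)) -> 1
  row 21 [10101]: ((1 XOR (1 XOR 1)) IMPLIES ((NOT 1 XOR NOT 0) IMPLIES 1)) -> 1
  row 22 [10110]: ((0 XOR (1 XOR 0)) IMPLIES ((NOT 1 XOR NOT 1) IMPLIES 1)) -> 1
  row 23 [10111]: ((1 XOR (1 XOR 1)) IMPLIES ((NOT 1 XOR NOT 1) IMPLIES 1)) -> 1
  row 24 [11000]: ((0 XOR (1 XOR 0)) IMPLIES ((NOT 1 XOR NOT 0) IMPLIES 1)) -> 1
  row 25 [11001]: ((1 XOR (1 XOR 1)) IMPLIES ((NOT 1 XOR NOT 0) IMPLIES 1)) -> 1
  row 26 [11010]: ((0 XOR (1 XOR 0)) IMPLIES ((NOT 1 XOR NOT 1) IMPLIES 1)) -> 1
  row 27 [11011]: ((1 XOR (1 XOR 1)) IMPLIES ((NOT 1 XOR NOT 1) IMPLIES 1)) -> 1
  row 28 [11100]: ((0 XOR (1 XOR 0)) IMPLIES ((NOT 1 XOR NOT 0) IMPLIES 1)) -> 1
  row 29 [11101]: ((1 XOR (1 XOR 1)) IMPLIES ((NOT 1 XOR NOT 0) IMPLIES 1)) -> 1
  row 30 [11110]: ((0 XOR (1 XOR 0)) IMPLIES ((NOT 1 XOR NOT 1) IMPLIES 1)) -> 1
  row 31 [11111]: ((1 XOR (1 XOR 1)) IMPLIES ((NOT 1 XOR NOT 1) IMPLIES 1)) -> 1
Full result column, 8 rows per line (x1,x2 fixed per line; x3,x4,x5 runs 000..111 left to right):
  rows 0-7 [x1,x2=00]: 11111111  (ones: 8)
  rows 8-15 [x1,x2=01]: 11111111  (ones: 8)
  rows 16-23 [x1,x2=10]: 11111111  (ones: 8)
  rows 24-31 [x1,x2=11]: 11111111  (ones: 8)
Count of 1-rows = 8+8+8+8 = 32

32


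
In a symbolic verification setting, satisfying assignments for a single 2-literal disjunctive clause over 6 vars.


Step 1: Total=2^6=64
Step 2: Unsat when all 2 false: 2^4=16
Step 3: Sat=64-16=48

48


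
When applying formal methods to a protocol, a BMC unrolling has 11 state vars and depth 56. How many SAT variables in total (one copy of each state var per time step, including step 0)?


BMC unrolls to depth k, creating one copy of each state var for steps 0..k.
Step count = 56 + 1 = 57 (steps 0 through 56)
Vars per step = 11
Total = 11 * 57 = 627

627


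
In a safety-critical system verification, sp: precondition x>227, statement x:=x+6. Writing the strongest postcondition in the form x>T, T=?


Formula: sp(P, x:=E) = exists old_x. (x = E[old_x/x]) AND P[old_x/x] (old_x is the value of x before the assignment; eliminate old_x by solving x = E[old_x/x] for old_x)
Step 1: Precondition P: x>227, i.e. old_x > 227
Step 2: Assignment gives x = old_x + 6, so old_x = x - 6
Step 3: Substitute into P: x - 6 > 227
Step 4: Simplify: x > 227+6 = 233

233


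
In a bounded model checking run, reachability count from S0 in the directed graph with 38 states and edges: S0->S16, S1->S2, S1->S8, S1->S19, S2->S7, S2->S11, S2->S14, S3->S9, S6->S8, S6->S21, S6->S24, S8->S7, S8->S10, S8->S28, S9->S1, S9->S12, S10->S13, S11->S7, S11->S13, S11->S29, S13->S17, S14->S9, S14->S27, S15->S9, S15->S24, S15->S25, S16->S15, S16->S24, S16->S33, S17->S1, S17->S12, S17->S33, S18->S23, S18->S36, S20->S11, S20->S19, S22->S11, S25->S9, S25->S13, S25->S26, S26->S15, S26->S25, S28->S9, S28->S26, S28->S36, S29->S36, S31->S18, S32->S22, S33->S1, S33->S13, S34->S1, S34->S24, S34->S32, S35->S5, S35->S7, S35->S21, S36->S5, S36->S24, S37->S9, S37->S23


BFS from S0:
  layer 0: {S0}
  layer 1: {S16}
  layer 2: {S15, S24, S33}
  layer 3: {S1, S9, S13, S25}
  layer 4: {S2, S8, S12, S17, S19, S26}
  layer 5: {S7, S10, S11, S14, S28}
  layer 6: {S27, S29, S36}
  layer 7: {S5}
Reachable set: {S0, S1, S2, S5, S7, S8, S9, S10, S11, S12, S13, S14, S15, S16, S17, S19, S24, S25, S26, S27, S28, S29, S33, S36}
Count = 24

24


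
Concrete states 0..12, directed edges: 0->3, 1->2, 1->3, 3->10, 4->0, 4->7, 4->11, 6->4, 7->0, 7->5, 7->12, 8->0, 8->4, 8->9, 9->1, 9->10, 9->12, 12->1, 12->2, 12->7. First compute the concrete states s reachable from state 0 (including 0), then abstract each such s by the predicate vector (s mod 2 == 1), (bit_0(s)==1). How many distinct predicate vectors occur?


BFS from 0:
Concrete reachable: {0, 3, 10}
Abstract via predicates (s mod 2 == 1), (bit_0(s)==1):
  (0,0) <- {0, 10}
  (1,1) <- {3}
Distinct abstract states = 2

2


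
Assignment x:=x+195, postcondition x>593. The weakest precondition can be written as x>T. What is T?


Formula: wp(x:=E, P) = P[E/x] (substitute E for x in postcondition)
Step 1: Postcondition: x>593
Step 2: Substitute x+195 for x: x+195>593
Step 3: Solve for x: x > 593-195 = 398

398


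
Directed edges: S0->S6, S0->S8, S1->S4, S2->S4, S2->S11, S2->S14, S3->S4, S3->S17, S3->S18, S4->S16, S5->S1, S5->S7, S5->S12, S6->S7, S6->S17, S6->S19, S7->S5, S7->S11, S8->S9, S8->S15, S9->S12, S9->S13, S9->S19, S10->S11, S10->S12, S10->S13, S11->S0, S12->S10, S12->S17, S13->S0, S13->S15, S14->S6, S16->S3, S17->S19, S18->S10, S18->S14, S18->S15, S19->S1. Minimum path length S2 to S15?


BFS layer-by-layer from S2:
  dist 0: {S2}
  dist 1: {S4, S11, S14}
  dist 2: {S0, S6, S16}
  dist 3: {S3, S7, S8, S17, S19}
  dist 4: {S1, S5, S9, S15, S18}
  -> S15 reached at distance 4
Shortest path length = 4

4


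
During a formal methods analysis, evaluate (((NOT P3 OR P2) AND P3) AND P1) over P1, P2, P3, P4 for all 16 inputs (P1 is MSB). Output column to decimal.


Formula: (((NOT P3 OR P2) AND P3) AND P1) over P1, P2, P3, P4 (16 rows)
Evaluate each row (bits = P1,P2,P3,P4, MSB first):
  row 0 [0000]: (((NOT 0 OR 0) AND 0) AND 0) -> 0
  row 1 [0001]: (((NOT 0 OR 0) AND 0) AND 0) -> 0
  row 2 [0010]: (((NOT 1 OR 0) AND 1) AND 0) -> 0
  row 3 [0011]: (((NOT 1 OR 0) AND 1) AND 0) -> 0
  row 4 [0100]: (((NOT 0 OR 1) AND 0) AND 0) -> 0
  row 5 [0101]: (((NOT 0 OR 1) AND 0) AND 0) -> 0
  row 6 [0110]: (((NOT 1 OR 1) AND 1) AND 0) -> 0
  row 7 [0111]: (((NOT 1 OR 1) AND 1) AND 0) -> 0
  row 8 [1000]: (((NOT 0 OR 0) AND 0) AND 1) -> 0
  row 9 [1001]: (((NOT 0 OR 0) AND 0) AND 1) -> 0
  row 10 [1010]: (((NOT 1 OR 0) AND 1) AND 1) -> 0
  row 11 [1011]: (((NOT 1 OR 0) AND 1) AND 1) -> 0
  row 12 [1100]: (((NOT 0 OR 1) AND 0) AND 1) -> 0
  row 13 [1101]: (((NOT 0 OR 1) AND 0) AND 1) -> 0
  row 14 [1110]: (((NOT 1 OR 1) AND 1) AND 1) -> 1
  row 15 [1111]: (((NOT 1 OR 1) AND 1) AND 1) -> 1
Full result column, 4 rows per line (P1,P2 fixed per line; P3,P4 runs 00..11 left to right):
  rows 0-3 [P1,P2=00]: 0000  = hex 0
  rows 4-7 [P1,P2=01]: 0000  = hex 0
  rows 8-11 [P1,P2=10]: 0000  = hex 0
  rows 12-15 [P1,P2=11]: 0011  = hex 3
Output column (row 0 .. row 15) = 0000000000000011
Output column grouped in 4s = 0000 0000 0000 0011 = 0x0003
Convert to decimal digit by digit (value = value*16 + digit):
  0 -> 0
  0*16 + 0 = 0
  0*16 + 0 = 0
  0*16 + 3 = 3
Decimal = 3

3


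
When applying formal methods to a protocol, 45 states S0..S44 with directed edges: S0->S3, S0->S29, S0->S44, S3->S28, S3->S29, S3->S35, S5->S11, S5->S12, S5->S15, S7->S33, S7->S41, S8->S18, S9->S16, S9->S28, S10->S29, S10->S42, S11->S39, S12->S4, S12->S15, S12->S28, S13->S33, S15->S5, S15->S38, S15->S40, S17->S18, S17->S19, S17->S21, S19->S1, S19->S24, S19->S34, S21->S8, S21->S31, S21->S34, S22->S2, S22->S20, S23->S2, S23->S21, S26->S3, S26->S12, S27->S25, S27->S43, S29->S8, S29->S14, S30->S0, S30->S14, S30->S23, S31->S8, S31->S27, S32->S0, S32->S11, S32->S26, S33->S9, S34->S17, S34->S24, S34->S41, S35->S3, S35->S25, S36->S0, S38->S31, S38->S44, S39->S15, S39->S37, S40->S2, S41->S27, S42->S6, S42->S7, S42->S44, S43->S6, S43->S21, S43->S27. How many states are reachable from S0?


BFS from S0:
  layer 0: {S0}
  layer 1: {S3, S29, S44}
  layer 2: {S8, S14, S28, S35}
  layer 3: {S18, S25}
Reachable set: {S0, S3, S8, S14, S18, S25, S28, S29, S35, S44}
Count = 10

10


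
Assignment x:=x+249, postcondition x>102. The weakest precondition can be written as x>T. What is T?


Formula: wp(x:=E, P) = P[E/x] (substitute E for x in postcondition)
Step 1: Postcondition: x>102
Step 2: Substitute x+249 for x: x+249>102
Step 3: Solve for x: x > 102-249 = -147

-147


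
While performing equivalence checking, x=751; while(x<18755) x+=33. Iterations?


Step 1: x goes from 751 toward 18755 by 33; the body runs while x<18755, so iterations = ceil((bound-start)/step)
Step 2: Distance=18004
Step 3: ceil(18004/33)=546

546


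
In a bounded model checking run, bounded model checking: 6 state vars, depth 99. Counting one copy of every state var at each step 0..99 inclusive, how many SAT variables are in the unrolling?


BMC unrolls to depth k, creating one copy of each state var for steps 0..k.
Step count = 99 + 1 = 100 (steps 0 through 99)
Vars per step = 6
Total = 6 * 100 = 600

600


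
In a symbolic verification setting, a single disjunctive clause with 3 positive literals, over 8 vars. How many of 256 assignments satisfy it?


Step 1: Total=2^8=256
Step 2: Unsat when all 3 false: 2^5=32
Step 3: Sat=256-32=224

224


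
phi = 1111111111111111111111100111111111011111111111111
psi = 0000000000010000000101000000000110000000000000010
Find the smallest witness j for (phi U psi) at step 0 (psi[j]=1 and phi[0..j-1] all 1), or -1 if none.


(phi U psi) at 0: need smallest j with psi[j]=1 and phi[i]=1 for all i in [0,j).
Scan from step 0:
  step 0: phi=1, psi=0 -> continue
  step 1: phi=1, psi=0 -> continue
  step 2: phi=1, psi=0 -> continue
  step 3: phi=1, psi=0 -> continue
  step 11: psi=1 and phi held for [0,11) -> witness found
Witness step = 11

11


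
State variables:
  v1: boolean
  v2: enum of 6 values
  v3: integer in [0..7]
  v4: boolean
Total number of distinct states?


State space = product of domain sizes of all variables.
Domain sizes:
  v1 (boolean): 2
  v2 (enum of 6 values): 6
  v3 (integer in [0..7]): 8
  v4 (boolean): 2
Product = 2 * 6 * 8 * 2 = 192

192


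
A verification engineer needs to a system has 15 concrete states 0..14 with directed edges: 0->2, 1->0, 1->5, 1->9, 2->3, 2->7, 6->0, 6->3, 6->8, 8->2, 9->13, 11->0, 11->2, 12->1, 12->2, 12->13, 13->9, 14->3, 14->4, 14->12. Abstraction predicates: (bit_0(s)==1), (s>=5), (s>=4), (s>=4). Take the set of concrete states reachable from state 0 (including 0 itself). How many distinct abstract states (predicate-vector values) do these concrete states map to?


BFS from 0:
Concrete reachable: {0, 2, 3, 7}
Abstract via predicates (bit_0(s)==1), (s>=5), (s>=4), (s>=4):
  (0,0,0,0) <- {0, 2}
  (1,0,0,0) <- {3}
  (1,1,1,1) <- {7}
Distinct abstract states = 3

3


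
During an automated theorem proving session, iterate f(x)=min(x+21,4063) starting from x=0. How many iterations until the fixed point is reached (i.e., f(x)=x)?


Step 1: x=0, cap=4063, increment=21
Step 2: x grows by 21 each step until capped at 4063; fixed point is x=4063
Step 3: iterations = ceil(4063/21) = 194

194


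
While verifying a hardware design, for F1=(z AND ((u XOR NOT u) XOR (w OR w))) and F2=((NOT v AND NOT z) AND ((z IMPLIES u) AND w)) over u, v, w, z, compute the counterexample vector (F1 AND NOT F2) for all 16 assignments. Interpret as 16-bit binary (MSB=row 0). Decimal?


F1 = (z AND ((u XOR NOT u) XOR (w OR w)))
F2 = ((NOT v AND NOT z) AND ((z IMPLIES u) AND w))
Counterexample to F1=>F2 is where F1=1 and F2=0.
Evaluate each row (bits = u,v,w,z, MSB first):
  row 0 [0000]: F1=0 F2=0 -> F1&~F2 -> 0
  row 1 [0001]: F1=1 F2=0 -> F1&~F2 -> 1
  row 2 [0010]: F1=0 F2=1 -> F1&~F2 -> 0
  row 3 [0011]: F1=0 F2=0 -> F1&~F2 -> 0
  row 4 [0100]: F1=0 F2=0 -> F1&~F2 -> 0
  row 5 [0101]: F1=1 F2=0 -> F1&~F2 -> 1
  row 6 [0110]: F1=0 F2=0 -> F1&~F2 -> 0
  row 7 [0111]: F1=0 F2=0 -> F1&~F2 -> 0
  row 8 [1000]: F1=0 F2=0 -> F1&~F2 -> 0
  row 9 [1001]: F1=1 F2=0 -> F1&~F2 -> 1
  row 10 [1010]: F1=0 F2=1 -> F1&~F2 -> 0
  row 11 [1011]: F1=0 F2=0 -> F1&~F2 -> 0
  row 12 [1100]: F1=0 F2=0 -> F1&~F2 -> 0
  row 13 [1101]: F1=1 F2=0 -> F1&~F2 -> 1
  row 14 [1110]: F1=0 F2=0 -> F1&~F2 -> 0
  row 15 [1111]: F1=0 F2=0 -> F1&~F2 -> 0
Full result column, 4 rows per line (u,v fixed per line; w,z runs 00..11 left to right):
  rows 0-3 [u,v=00]: 0100  = hex 4
  rows 4-7 [u,v=01]: 0100  = hex 4
  rows 8-11 [u,v=10]: 0100  = hex 4
  rows 12-15 [u,v=11]: 0100  = hex 4
Counterexample vector (row 0 .. row 15) = 0100010001000100
Output column grouped in 4s = 0100 0100 0100 0100 = 0x4444
Convert to decimal digit by digit (value = value*16 + digit):
  4 -> 4
  4*16 + 4 = 68
  68*16 + 4 = 1092
  1092*16 + 4 = 17476
Decimal = 17476

17476
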